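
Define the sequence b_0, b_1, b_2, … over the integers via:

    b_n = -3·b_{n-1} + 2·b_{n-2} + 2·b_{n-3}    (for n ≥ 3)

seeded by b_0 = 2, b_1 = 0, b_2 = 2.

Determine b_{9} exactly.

-4182

b_3 = -3·2 + 2·0 + 2·2 = -2
b_4 = -3·-2 + 2·2 + 2·0 = 10
b_5 = -3·10 + 2·-2 + 2·2 = -30
b_6 = -3·-30 + 2·10 + 2·-2 = 106
b_7 = -3·106 + 2·-30 + 2·10 = -358
b_8 = -3·-358 + 2·106 + 2·-30 = 1226
b_9 = -3·1226 + 2·-358 + 2·106 = -4182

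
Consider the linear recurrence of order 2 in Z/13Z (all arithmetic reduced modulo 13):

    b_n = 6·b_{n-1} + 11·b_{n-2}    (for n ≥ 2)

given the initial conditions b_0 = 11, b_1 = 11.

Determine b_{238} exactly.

b_2 = 6·11 + 11·11 = 5
b_3 = 6·5 + 11·11 = 8
b_4 = 6·8 + 11·5 = 12
b_5 = 6·12 + 11·8 = 4
b_6 = 6·4 + 11·12 = 0
b_7 = 6·0 + 11·4 = 5
Continuing the recurrence:
  b_8 = 4;  b_9 = 1;  b_10 = 11;  b_11 = 12;  b_12 = 11;  b_13 = 3
  b_14 = 9;  b_15 = 9;  b_16 = 10;  b_17 = 3;  b_18 = 11;  b_19 = 8
  b_20 = 0;  b_21 = 10;  b_22 = 8;  b_23 = 2;  b_24 = 9;  b_25 = 11
  b_26 = 9;  b_27 = 6;  b_28 = 5;  b_29 = 5;  b_30 = 7;  b_31 = 6
  b_32 = 9;  b_33 = 3;  b_34 = 0;  b_35 = 7;  b_36 = 3;  b_37 = 4
  b_38 = 5;  b_39 = 9;  b_40 = 5;  b_41 = 12;  b_42 = 10;  b_43 = 10
  b_44 = 1;  b_45 = 12;  b_46 = 5;  b_47 = 6;  b_48 = 0;  b_49 = 1
  b_50 = 6;  b_51 = 8;  b_52 = 10;  b_53 = 5;  b_54 = 10;  b_55 = 11
  b_56 = 7;  b_57 = 7;  b_58 = 2;  b_59 = 11;  b_60 = 10;  b_61 = 12
  b_62 = 0;  b_63 = 2;  b_64 = 12;  b_65 = 3;  b_66 = 7;  b_67 = 10
  b_68 = 7;  b_69 = 9;  b_70 = 1;  b_71 = 1;  b_72 = 4;  b_73 = 9
  b_74 = 7;  b_75 = 11;  b_76 = 0;  b_77 = 4;  b_78 = 11;  b_79 = 6
  b_80 = 1;  b_81 = 7;  b_82 = 1;  b_83 = 5;  b_84 = 2;  b_85 = 2
  b_86 = 8;  b_87 = 5;  b_88 = 1;  b_89 = 9;  b_90 = 0;  b_91 = 8
  b_92 = 9;  b_93 = 12;  b_94 = 2;  b_95 = 1;  b_96 = 2;  b_97 = 10
  b_98 = 4;  b_99 = 4;  b_100 = 3;  b_101 = 10;  b_102 = 2;  b_103 = 5
  b_104 = 0;  b_105 = 3;  b_106 = 5;  b_107 = 11;  b_108 = 4;  b_109 = 2
  b_110 = 4;  b_111 = 7;  b_112 = 8;  b_113 = 8;  b_114 = 6;  b_115 = 7
  b_116 = 4;  b_117 = 10;  b_118 = 0;  b_119 = 6;  b_120 = 10;  b_121 = 9
  b_122 = 8;  b_123 = 4;  b_124 = 8;  b_125 = 1;  b_126 = 3;  b_127 = 3
  b_128 = 12;  b_129 = 1;  b_130 = 8;  b_131 = 7;  b_132 = 0;  b_133 = 12
  b_134 = 7;  b_135 = 5;  b_136 = 3;  b_137 = 8;  b_138 = 3;  b_139 = 2
  b_140 = 6;  b_141 = 6;  b_142 = 11;  b_143 = 2;  b_144 = 3;  b_145 = 1
  b_146 = 0;  b_147 = 11;  b_148 = 1;  b_149 = 10;  b_150 = 6;  b_151 = 3
  b_152 = 6;  b_153 = 4;  b_154 = 12;  b_155 = 12;  b_156 = 9;  b_157 = 4
  b_158 = 6;  b_159 = 2;  b_160 = 0;  b_161 = 9;  b_162 = 2;  b_163 = 7
  b_164 = 12;  b_165 = 6;  b_166 = 12;  b_167 = 8;  b_168 = 11;  b_169 = 11
  b_170 = 5;  b_171 = 8;  b_172 = 12;  b_173 = 4;  b_174 = 0;  b_175 = 5
  b_176 = 4;  b_177 = 1;  b_178 = 11;  b_179 = 12;  b_180 = 11;  b_181 = 3
  b_182 = 9;  b_183 = 9;  b_184 = 10;  b_185 = 3;  b_186 = 11;  b_187 = 8
  b_188 = 0;  b_189 = 10;  b_190 = 8;  b_191 = 2;  b_192 = 9;  b_193 = 11
  b_194 = 9;  b_195 = 6;  b_196 = 5;  b_197 = 5;  b_198 = 7;  b_199 = 6
  b_200 = 9;  b_201 = 3;  b_202 = 0;  b_203 = 7;  b_204 = 3;  b_205 = 4
  b_206 = 5;  b_207 = 9;  b_208 = 5;  b_209 = 12;  b_210 = 10;  b_211 = 10
  b_212 = 1;  b_213 = 12;  b_214 = 5;  b_215 = 6;  b_216 = 0;  b_217 = 1
  b_218 = 6;  b_219 = 8;  b_220 = 10;  b_221 = 5;  b_222 = 10;  b_223 = 11
  b_224 = 7;  b_225 = 7;  b_226 = 2;  b_227 = 11;  b_228 = 10;  b_229 = 12
  b_230 = 0;  b_231 = 2;  b_232 = 12;  b_233 = 3;  b_234 = 7;  b_235 = 10
  b_236 = 7
b_237 = 6·7 + 11·10 = 9
b_238 = 6·9 + 11·7 = 1

1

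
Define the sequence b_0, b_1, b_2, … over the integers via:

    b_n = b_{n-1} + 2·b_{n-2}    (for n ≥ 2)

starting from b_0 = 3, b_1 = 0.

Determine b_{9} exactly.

510

b_2 = 1·0 + 2·3 = 6
b_3 = 1·6 + 2·0 = 6
b_4 = 1·6 + 2·6 = 18
b_5 = 1·18 + 2·6 = 30
b_6 = 1·30 + 2·18 = 66
b_7 = 1·66 + 2·30 = 126
b_8 = 1·126 + 2·66 = 258
b_9 = 1·258 + 2·126 = 510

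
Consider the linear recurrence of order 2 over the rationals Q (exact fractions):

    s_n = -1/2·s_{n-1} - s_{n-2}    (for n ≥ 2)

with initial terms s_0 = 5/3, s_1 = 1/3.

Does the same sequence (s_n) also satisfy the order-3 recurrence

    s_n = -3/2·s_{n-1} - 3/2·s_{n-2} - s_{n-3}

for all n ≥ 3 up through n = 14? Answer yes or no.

yes

Terms s_0..s_14: 5/3, 1/3, -11/6, 7/12, 37/24, -65/48, -83/96, 343/192, -11/384, -1361/768, 1405/1536, 4039/3072, -9659/6144, -6497/12288, 45133/24576
n=3: candidate gives 7/12, actual s_3 = 7/12 ✓
n=4: candidate gives 37/24, actual s_4 = 37/24 ✓
n=5: candidate gives -65/48, actual s_5 = -65/48 ✓
n=6: candidate gives -83/96, actual s_6 = -83/96 ✓
n=7: candidate gives 343/192, actual s_7 = 343/192 ✓
n=8: candidate gives -11/384, actual s_8 = -11/384 ✓
n=9: candidate gives -1361/768, actual s_9 = -1361/768 ✓
n=10: candidate gives 1405/1536, actual s_10 = 1405/1536 ✓
n=11: candidate gives 4039/3072, actual s_11 = 4039/3072 ✓
n=12: candidate gives -9659/6144, actual s_12 = -9659/6144 ✓
n=13: candidate gives -6497/12288, actual s_13 = -6497/12288 ✓
n=14: candidate gives 45133/24576, actual s_14 = 45133/24576 ✓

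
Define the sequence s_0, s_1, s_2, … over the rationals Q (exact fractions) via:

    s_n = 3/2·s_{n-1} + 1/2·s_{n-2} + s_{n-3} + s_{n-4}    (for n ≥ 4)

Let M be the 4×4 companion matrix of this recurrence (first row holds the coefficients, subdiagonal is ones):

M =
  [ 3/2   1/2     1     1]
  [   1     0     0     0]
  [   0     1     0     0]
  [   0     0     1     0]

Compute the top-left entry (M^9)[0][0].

(M^9)[0][0] is the top entry after applying M 9 times to the unit state (1, 0, 0, 0). Equivalently it is h_{12} for the auxiliary sequence (h_n) obeying the same recurrence with h_3 = 1 and h_i = 0 for 0 ≤ i < 3:
h_4 = 3/2·1 + 1/2·0 + 1·0 + 1·0 = 3/2
h_5 = 3/2·3/2 + 1/2·1 + 1·0 + 1·0 = 11/4
h_6 = 3/2·11/4 + 1/2·3/2 + 1·1 + 1·0 = 47/8
h_7 = 3/2·47/8 + 1/2·11/4 + 1·3/2 + 1·1 = 203/16
h_8 = 3/2·203/16 + 1/2·47/8 + 1·11/4 + 1·3/2 = 839/32
h_9 = 3/2·839/32 + 1/2·203/16 + 1·47/8 + 1·11/4 = 3475/64
h_10 = 3/2·3475/64 + 1/2·839/32 + 1·203/16 + 1·47/8 = 14479/128
h_11 = 3/2·14479/128 + 1/2·3475/64 + 1·839/32 + 1·203/16 = 60347/256
h_12 = 3/2·60347/256 + 1/2·14479/128 + 1·3475/64 + 1·839/32 = 251223/512

251223/512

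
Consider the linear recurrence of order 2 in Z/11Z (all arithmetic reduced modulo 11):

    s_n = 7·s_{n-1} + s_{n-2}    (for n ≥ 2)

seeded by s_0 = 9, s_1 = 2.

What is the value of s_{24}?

s_2 = 7·2 + 1·9 = 1
s_3 = 7·1 + 1·2 = 9
s_4 = 7·9 + 1·1 = 9
s_5 = 7·9 + 1·9 = 6
s_6 = 7·6 + 1·9 = 7
s_7 = 7·7 + 1·6 = 0
s_8 = 7·0 + 1·7 = 7
s_9 = 7·7 + 1·0 = 5
s_10 = 7·5 + 1·7 = 9
s_11 = 7·9 + 1·5 = 2
(s_10, s_11) = (9, 2) = (s_0, s_1), so the sequence has period 10.
24 ≡ 4 (mod 10), hence s_24 = s_4 = 9.

9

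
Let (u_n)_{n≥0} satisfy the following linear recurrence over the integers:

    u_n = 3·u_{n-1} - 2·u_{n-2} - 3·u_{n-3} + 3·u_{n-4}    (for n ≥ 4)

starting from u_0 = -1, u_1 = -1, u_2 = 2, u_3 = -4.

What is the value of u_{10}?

308

u_4 = 3·-4 + -2·2 + -3·-1 + 3·-1 = -16
u_5 = 3·-16 + -2·-4 + -3·2 + 3·-1 = -49
u_6 = 3·-49 + -2·-16 + -3·-4 + 3·2 = -97
u_7 = 3·-97 + -2·-49 + -3·-16 + 3·-4 = -157
u_8 = 3·-157 + -2·-97 + -3·-49 + 3·-16 = -178
u_9 = 3·-178 + -2·-157 + -3·-97 + 3·-49 = -76
u_10 = 3·-76 + -2·-178 + -3·-157 + 3·-97 = 308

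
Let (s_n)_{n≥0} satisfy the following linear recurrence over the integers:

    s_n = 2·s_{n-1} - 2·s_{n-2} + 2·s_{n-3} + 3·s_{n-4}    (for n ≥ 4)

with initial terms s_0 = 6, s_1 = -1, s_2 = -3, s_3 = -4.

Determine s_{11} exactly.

s_4 = 2·-4 + -2·-3 + 2·-1 + 3·6 = 14
s_5 = 2·14 + -2·-4 + 2·-3 + 3·-1 = 27
s_6 = 2·27 + -2·14 + 2·-4 + 3·-3 = 9
s_7 = 2·9 + -2·27 + 2·14 + 3·-4 = -20
s_8 = 2·-20 + -2·9 + 2·27 + 3·14 = 38
s_9 = 2·38 + -2·-20 + 2·9 + 3·27 = 215
s_10 = 2·215 + -2·38 + 2·-20 + 3·9 = 341
s_11 = 2·341 + -2·215 + 2·38 + 3·-20 = 268

268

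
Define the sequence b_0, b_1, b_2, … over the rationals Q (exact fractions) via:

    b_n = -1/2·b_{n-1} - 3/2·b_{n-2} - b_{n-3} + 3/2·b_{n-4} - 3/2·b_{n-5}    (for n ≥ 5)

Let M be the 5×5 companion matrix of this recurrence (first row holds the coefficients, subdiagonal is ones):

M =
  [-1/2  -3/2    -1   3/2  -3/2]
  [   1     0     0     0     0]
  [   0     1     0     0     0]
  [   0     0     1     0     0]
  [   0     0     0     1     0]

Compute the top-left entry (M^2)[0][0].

-5/4

(M^2)[0][0] is the top entry after applying M 2 times to the unit state (1, 0, 0, 0, 0). Equivalently it is h_{6} for the auxiliary sequence (h_n) obeying the same recurrence with h_4 = 1 and h_i = 0 for 0 ≤ i < 4:
h_5 = -1/2·1 + -3/2·0 + -1·0 + 3/2·0 + -3/2·0 = -1/2
h_6 = -1/2·-1/2 + -3/2·1 + -1·0 + 3/2·0 + -3/2·0 = -5/4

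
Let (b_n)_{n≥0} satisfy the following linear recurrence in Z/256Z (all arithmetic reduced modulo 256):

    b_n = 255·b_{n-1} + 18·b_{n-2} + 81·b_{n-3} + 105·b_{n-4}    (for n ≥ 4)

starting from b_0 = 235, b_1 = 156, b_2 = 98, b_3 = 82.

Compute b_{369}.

82

b_4 = 255·82 + 18·98 + 81·156 + 105·235 = 81
b_5 = 255·81 + 18·82 + 81·98 + 105·156 = 113
b_6 = 255·113 + 18·81 + 81·82 + 105·98 = 101
b_7 = 255·101 + 18·113 + 81·81 + 105·82 = 208
b_8 = 255·208 + 18·101 + 81·113 + 105·81 = 68
b_9 = 255·68 + 18·208 + 81·101 + 105·113 = 170
Continuing the recurrence:
  b_10 = 91;  b_11 = 109;  b_12 = 167;  b_13 = 136;  b_14 = 6;  b_15 = 22
  b_16 = 221;  b_17 = 93;  b_18 = 153;  b_19 = 228;  b_20 = 240;  b_21 = 166
  b_22 = 31;  b_23 = 1;  b_24 = 35;  b_25 = 212;  b_26 = 170;  b_27 = 186
  b_28 = 169;  b_29 = 41;  b_30 = 77;  b_31 = 88;  b_32 = 92;  b_33 = 2
  b_34 = 227;  b_35 = 117;  b_36 = 223;  b_37 = 0;  b_38 = 206;  b_39 = 190
  b_40 = 53;  b_41 = 85;  b_42 = 1;  b_43 = 172;  b_44 = 8;  b_45 = 62
  b_46 = 39;  b_47 = 73;  b_48 = 91;  b_49 = 140;  b_50 = 242;  b_51 = 162
  b_52 = 1;  b_53 = 97;  b_54 = 53;  b_55 = 96;  b_56 = 116;  b_57 = 218
  b_58 = 107;  b_59 = 253;  b_60 = 23;  b_61 = 248;  b_62 = 150;  b_63 = 230
  b_64 = 141;  b_65 = 205;  b_66 = 105;  b_67 = 244;  b_68 = 32;  b_69 = 86
  b_70 = 47;  b_71 = 17;  b_72 = 147;  b_73 = 196;  b_74 = 58;  b_75 = 10
  b_76 = 89;  b_77 = 25;  b_78 = 29;  b_79 = 232;  b_80 = 140;  b_81 = 50
  b_82 = 243;  b_83 = 5;  b_84 = 79;  b_85 = 112;  b_86 = 94;  b_87 = 142
  b_88 = 229;  b_89 = 197;  b_90 = 209;  b_91 = 188;  b_92 = 56;  b_93 = 238
  b_94 = 55;  b_95 = 89;  b_96 = 203;  b_97 = 124;  b_98 = 130;  b_99 = 242
  b_100 = 177;  b_101 = 81;  b_102 = 5;  b_103 = 240;  b_104 = 164;  b_105 = 10
  b_106 = 123;  b_107 = 141;  b_108 = 135;  b_109 = 104;  b_110 = 38;  b_111 = 182
  b_112 = 61;  b_113 = 61;  b_114 = 57;  b_115 = 4;  b_116 = 80;  b_117 = 6
  b_118 = 63;  b_119 = 33;  b_120 = 3;  b_121 = 180;  b_122 = 202;  b_123 = 90
  b_124 = 9;  b_125 = 9;  b_126 = 237;  b_127 = 120;  b_128 = 188;  b_129 = 98
  b_130 = 3;  b_131 = 149;  b_132 = 191;  b_133 = 224;  b_134 = 238;  b_135 = 94
  b_136 = 149;  b_137 = 53;  b_138 = 161;  b_139 = 204;  b_140 = 104;  b_141 = 158
  b_142 = 71;  b_143 = 105;  b_144 = 59;  b_145 = 108;  b_146 = 18;  b_147 = 66
  b_148 = 97;  b_149 = 65;  b_150 = 213;  b_151 = 128;  b_152 = 212;  b_153 = 58
  b_154 = 139;  b_155 = 29;  b_156 = 247;  b_157 = 216;  b_158 = 182;  b_159 = 134
  b_160 = 237;  b_161 = 173;  b_162 = 9;  b_163 = 20;  b_164 = 128;  b_165 = 182
  b_166 = 79;  b_167 = 49;  b_168 = 115;  b_169 = 164;  b_170 = 90;  b_171 = 170
  b_172 = 185;  b_173 = 249;  b_174 = 189;  b_175 = 8;  b_176 = 236;  b_177 = 146
  b_178 = 19;  b_179 = 37;  b_180 = 47;  b_181 = 80;  b_182 = 126;  b_183 = 46
  b_184 = 69;  b_185 = 165;  b_186 = 113;  b_187 = 220;  b_188 = 152;  b_189 = 78
  b_190 = 87;  b_191 = 121;  b_192 = 171;  b_193 = 92;  b_194 = 162;  b_195 = 146
  b_196 = 17;  b_197 = 49;  b_198 = 165;  b_199 = 16;  b_200 = 4;  b_201 = 106
  b_202 = 155;  b_203 = 173;  b_204 = 103;  b_205 = 72;  b_206 = 70;  b_207 = 86
  b_208 = 157;  b_209 = 29;  b_210 = 217;  b_211 = 36;  b_212 = 176;  b_213 = 102
  b_214 = 95;  b_215 = 65;  b_216 = 227;  b_217 = 148;  b_218 = 234;  b_219 = 250
  b_220 = 105;  b_221 = 233;  b_222 = 141;  b_223 = 152;  b_224 = 28;  b_225 = 194
  b_226 = 35;  b_227 = 181;  b_228 = 159;  b_229 = 192;  b_230 = 14;  b_231 = 254
  b_232 = 245;  b_233 = 21;  b_234 = 65;  b_235 = 236;  b_236 = 200;  b_237 = 254
  b_238 = 103;  b_239 = 137;  b_240 = 27;  b_241 = 76;  b_242 = 50;  b_243 = 226
  b_244 = 193;  b_245 = 33;  b_246 = 117;  b_247 = 160;  b_248 = 52;  b_249 = 154
  b_250 = 171;  b_251 = 61;  b_252 = 215;  b_253 = 184;  b_254 = 214;  b_255 = 38
  b_256 = 77;  b_257 = 141;  b_258 = 169;  b_259 = 52;  b_260 = 224;  b_261 = 22
  b_262 = 111;  b_263 = 81;  b_264 = 83;  b_265 = 132;  b_266 = 122;  b_267 = 74
  b_268 = 25;  b_269 = 217;  b_270 = 93;  b_271 = 40;  b_272 = 76;  b_273 = 242
  b_274 = 51;  b_275 = 69;  b_276 = 15;  b_277 = 48;  b_278 = 158;  b_279 = 206
  b_280 = 165;  b_281 = 133;  b_282 = 17;  b_283 = 252;  b_284 = 248;  b_285 = 174
  b_286 = 119;  b_287 = 153;  b_288 = 139;  b_289 = 60;  b_290 = 194;  b_291 = 50
  b_292 = 113;  b_293 = 17;  b_294 = 69;  b_295 = 48;  b_296 = 100;  b_297 = 202
  b_298 = 187;  b_299 = 205;  b_300 = 71;  b_301 = 40;  b_302 = 102;  b_303 = 246
  b_304 = 253;  b_305 = 253;  b_306 = 121;  b_307 = 68;  b_308 = 16;  b_309 = 198
  b_310 = 127;  b_311 = 97;  b_312 = 195;  b_313 = 116;  b_314 = 10;  b_315 = 154
  b_316 = 201;  b_317 = 201;  b_318 = 45;  b_319 = 184;  b_320 = 124;  b_321 = 34
  b_322 = 67;  b_323 = 213;  b_324 = 127;  b_325 = 160;  b_326 = 46;  b_327 = 158
  b_328 = 85;  b_329 = 245;  b_330 = 225;  b_331 = 12;  b_332 = 40;  b_333 = 94
  b_334 = 135;  b_335 = 169;  b_336 = 251;  b_337 = 44;  b_338 = 82;  b_339 = 130
  b_340 = 33;  b_341 = 1;  b_342 = 21;  b_343 = 192;  b_344 = 148;  b_345 = 250
  b_346 = 203;  b_347 = 93;  b_348 = 183;  b_349 = 152;  b_350 = 246;  b_351 = 198
  b_352 = 173;  b_353 = 109;  b_354 = 73;  b_355 = 84;  b_356 = 64;  b_357 = 118
  b_358 = 143;  b_359 = 113;  b_360 = 51;  b_361 = 100;  b_362 = 154;  b_363 = 234
  b_364 = 121;  b_365 = 185;  b_366 = 253;  b_367 = 72
b_368 = 255·72 + 18·253 + 81·185 + 105·121 = 172
b_369 = 255·172 + 18·72 + 81·253 + 105·185 = 82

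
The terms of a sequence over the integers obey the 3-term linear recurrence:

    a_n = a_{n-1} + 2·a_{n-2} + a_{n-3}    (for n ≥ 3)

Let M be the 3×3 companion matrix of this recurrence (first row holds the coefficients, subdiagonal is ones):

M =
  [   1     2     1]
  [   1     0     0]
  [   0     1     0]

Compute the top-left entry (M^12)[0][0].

(M^12)[0][0] is the top entry after applying M 12 times to the unit state (1, 0, 0). Equivalently it is h_{14} for the auxiliary sequence (h_n) obeying the same recurrence with h_2 = 1 and h_i = 0 for 0 ≤ i < 2:
h_3 = 1·1 + 2·0 + 1·0 = 1
h_4 = 1·1 + 2·1 + 1·0 = 3
h_5 = 1·3 + 2·1 + 1·1 = 6
h_6 = 1·6 + 2·3 + 1·1 = 13
h_7 = 1·13 + 2·6 + 1·3 = 28
h_8 = 1·28 + 2·13 + 1·6 = 60
h_9 = 1·60 + 2·28 + 1·13 = 129
h_10 = 1·129 + 2·60 + 1·28 = 277
h_11 = 1·277 + 2·129 + 1·60 = 595
h_12 = 1·595 + 2·277 + 1·129 = 1278
h_13 = 1·1278 + 2·595 + 1·277 = 2745
h_14 = 1·2745 + 2·1278 + 1·595 = 5896

5896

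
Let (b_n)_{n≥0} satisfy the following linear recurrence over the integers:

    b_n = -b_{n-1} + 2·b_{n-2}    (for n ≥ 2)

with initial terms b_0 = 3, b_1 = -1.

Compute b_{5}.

b_2 = -1·-1 + 2·3 = 7
b_3 = -1·7 + 2·-1 = -9
b_4 = -1·-9 + 2·7 = 23
b_5 = -1·23 + 2·-9 = -41

-41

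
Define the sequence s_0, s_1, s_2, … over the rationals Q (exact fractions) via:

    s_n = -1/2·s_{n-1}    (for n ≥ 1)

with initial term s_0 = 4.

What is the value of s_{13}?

s_1 = -1/2·4 = -2
s_2 = -1/2·-2 = 1
s_3 = -1/2·1 = -1/2
s_4 = -1/2·-1/2 = 1/4
s_5 = -1/2·1/4 = -1/8
s_6 = -1/2·-1/8 = 1/16
s_7 = -1/2·1/16 = -1/32
s_8 = -1/2·-1/32 = 1/64
s_9 = -1/2·1/64 = -1/128
s_10 = -1/2·-1/128 = 1/256
s_11 = -1/2·1/256 = -1/512
s_12 = -1/2·-1/512 = 1/1024
s_13 = -1/2·1/1024 = -1/2048

-1/2048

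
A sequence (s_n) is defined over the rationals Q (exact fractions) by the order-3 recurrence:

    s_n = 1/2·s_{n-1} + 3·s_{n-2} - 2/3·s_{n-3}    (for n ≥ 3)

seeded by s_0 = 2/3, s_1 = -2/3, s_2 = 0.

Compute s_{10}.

-453815/5184

s_3 = 1/2·0 + 3·-2/3 + -2/3·2/3 = -22/9
s_4 = 1/2·-22/9 + 3·0 + -2/3·-2/3 = -7/9
s_5 = 1/2·-7/9 + 3·-22/9 + -2/3·0 = -139/18
s_6 = 1/2·-139/18 + 3·-7/9 + -2/3·-22/9 = -493/108
s_7 = 1/2·-493/108 + 3·-139/18 + -2/3·-7/9 = -1795/72
s_8 = 1/2·-1795/72 + 3·-493/108 + -2/3·-139/18 = -9077/432
s_9 = 1/2·-9077/432 + 3·-1795/72 + -2/3·-493/108 = -213203/2592
s_10 = 1/2·-213203/2592 + 3·-9077/432 + -2/3·-1795/72 = -453815/5184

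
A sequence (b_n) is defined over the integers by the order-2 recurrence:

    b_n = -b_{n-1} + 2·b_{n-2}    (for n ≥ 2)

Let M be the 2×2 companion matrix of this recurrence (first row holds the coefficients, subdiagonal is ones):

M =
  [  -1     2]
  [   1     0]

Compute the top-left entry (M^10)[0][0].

683

(M^10)[0][0] is the top entry after applying M 10 times to the unit state (1, 0). Equivalently it is h_{11} for the auxiliary sequence (h_n) obeying the same recurrence with h_1 = 1 and h_i = 0 for 0 ≤ i < 1:
h_2 = -1·1 + 2·0 = -1
h_3 = -1·-1 + 2·1 = 3
h_4 = -1·3 + 2·-1 = -5
h_5 = -1·-5 + 2·3 = 11
h_6 = -1·11 + 2·-5 = -21
h_7 = -1·-21 + 2·11 = 43
h_8 = -1·43 + 2·-21 = -85
h_9 = -1·-85 + 2·43 = 171
h_10 = -1·171 + 2·-85 = -341
h_11 = -1·-341 + 2·171 = 683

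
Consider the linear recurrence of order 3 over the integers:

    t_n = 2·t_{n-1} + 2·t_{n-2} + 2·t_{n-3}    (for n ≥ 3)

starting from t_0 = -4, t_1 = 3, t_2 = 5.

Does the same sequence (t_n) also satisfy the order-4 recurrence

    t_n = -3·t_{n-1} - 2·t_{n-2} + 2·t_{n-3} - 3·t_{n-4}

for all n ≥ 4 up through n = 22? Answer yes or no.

no

Terms t_0..t_22: -4, 3, 5, 8, 32, 90, 260, 764, 2228, 6504, 18992, 55448, 161888, 472656, 1379984, 4029056, 11763392, 34344864, 100274624, 292765760, 854770496, 2495621760, 7286316032
n=4: candidate gives -16, actual t_4 = 32 ✗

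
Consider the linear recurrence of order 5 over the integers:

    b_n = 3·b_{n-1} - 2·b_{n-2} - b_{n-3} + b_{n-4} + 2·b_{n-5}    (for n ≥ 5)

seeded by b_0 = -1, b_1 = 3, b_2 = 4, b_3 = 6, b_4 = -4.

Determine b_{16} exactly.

-48368

b_5 = 3·-4 + -2·6 + -1·4 + 1·3 + 2·-1 = -27
b_6 = 3·-27 + -2·-4 + -1·6 + 1·4 + 2·3 = -69
b_7 = 3·-69 + -2·-27 + -1·-4 + 1·6 + 2·4 = -135
b_8 = 3·-135 + -2·-69 + -1·-27 + 1·-4 + 2·6 = -232
b_9 = 3·-232 + -2·-135 + -1·-69 + 1·-27 + 2·-4 = -392
b_10 = 3·-392 + -2·-232 + -1·-135 + 1·-69 + 2·-27 = -700
b_11 = 3·-700 + -2·-392 + -1·-232 + 1·-135 + 2·-69 = -1357
b_12 = 3·-1357 + -2·-700 + -1·-392 + 1·-232 + 2·-135 = -2781
b_13 = 3·-2781 + -2·-1357 + -1·-700 + 1·-392 + 2·-232 = -5785
b_14 = 3·-5785 + -2·-2781 + -1·-1357 + 1·-700 + 2·-392 = -11920
b_15 = 3·-11920 + -2·-5785 + -1·-2781 + 1·-1357 + 2·-700 = -24166
b_16 = 3·-24166 + -2·-11920 + -1·-5785 + 1·-2781 + 2·-1357 = -48368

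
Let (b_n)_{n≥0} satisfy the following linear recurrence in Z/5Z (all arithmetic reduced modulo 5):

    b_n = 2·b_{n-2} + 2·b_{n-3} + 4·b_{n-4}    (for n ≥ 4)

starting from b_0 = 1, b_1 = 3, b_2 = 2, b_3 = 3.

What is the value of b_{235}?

b_4 = 0·3 + 2·2 + 2·3 + 4·1 = 4
b_5 = 0·4 + 2·3 + 2·2 + 4·3 = 2
b_6 = 0·2 + 2·4 + 2·3 + 4·2 = 2
b_7 = 0·2 + 2·2 + 2·4 + 4·3 = 4
b_8 = 0·4 + 2·2 + 2·2 + 4·4 = 4
b_9 = 0·4 + 2·4 + 2·2 + 4·2 = 0
Continuing the recurrence:
  b_10 = 4;  b_11 = 4;  b_12 = 4;  b_13 = 1;  b_14 = 2;  b_15 = 1
  b_16 = 2;  b_17 = 0;  b_18 = 4;  b_19 = 3;  b_20 = 1;  b_21 = 4
  b_22 = 4;  b_23 = 2;  b_24 = 0;  b_25 = 3;  b_26 = 0;  b_27 = 4
  b_28 = 1;  b_29 = 0;  b_30 = 0;  b_31 = 3;  b_32 = 4;  b_33 = 1
  b_34 = 4;  b_35 = 2;  b_36 = 1;  b_37 = 1;  b_38 = 2;  b_39 = 2
  b_40 = 0;  b_41 = 2;  b_42 = 2;  b_43 = 2;  b_44 = 3;  b_45 = 1
  b_46 = 3;  b_47 = 1;  b_48 = 0;  b_49 = 2;  b_50 = 4;  b_51 = 3
  b_52 = 2;  b_53 = 2;  b_54 = 1;  b_55 = 0;  b_56 = 4;  b_57 = 0
  b_58 = 2;  b_59 = 3;  b_60 = 0;  b_61 = 0;  b_62 = 4;  b_63 = 2
  b_64 = 3;  b_65 = 2;  b_66 = 1;  b_67 = 3;  b_68 = 3;  b_69 = 1
  b_70 = 1;  b_71 = 0;  b_72 = 1;  b_73 = 1;  b_74 = 1;  b_75 = 4
  b_76 = 3;  b_77 = 4;  b_78 = 3;  b_79 = 0;  b_80 = 1;  b_81 = 2
  b_82 = 4;  b_83 = 1;  b_84 = 1;  b_85 = 3;  b_86 = 0;  b_87 = 2
  b_88 = 0;  b_89 = 1;  b_90 = 4;  b_91 = 0;  b_92 = 0;  b_93 = 2
  b_94 = 1;  b_95 = 4;  b_96 = 1;  b_97 = 3;  b_98 = 4;  b_99 = 4
  b_100 = 3;  b_101 = 3;  b_102 = 0;  b_103 = 3;  b_104 = 3;  b_105 = 3
  b_106 = 2;  b_107 = 4;  b_108 = 2;  b_109 = 4;  b_110 = 0;  b_111 = 3
  b_112 = 1;  b_113 = 2;  b_114 = 3;  b_115 = 3;  b_116 = 4;  b_117 = 0
  b_118 = 1;  b_119 = 0;  b_120 = 3;  b_121 = 2;  b_122 = 0;  b_123 = 0
  b_124 = 1;  b_125 = 3;  b_126 = 2;  b_127 = 3;  b_128 = 4;  b_129 = 2
  b_130 = 2;  b_131 = 4;  b_132 = 4;  b_133 = 0;  b_134 = 4;  b_135 = 4
  b_136 = 4;  b_137 = 1;  b_138 = 2;  b_139 = 1;  b_140 = 2;  b_141 = 0
  b_142 = 4;  b_143 = 3;  b_144 = 1;  b_145 = 4;  b_146 = 4;  b_147 = 2
  b_148 = 0;  b_149 = 3;  b_150 = 0;  b_151 = 4;  b_152 = 1;  b_153 = 0
  b_154 = 0;  b_155 = 3;  b_156 = 4;  b_157 = 1;  b_158 = 4;  b_159 = 2
  b_160 = 1;  b_161 = 1;  b_162 = 2;  b_163 = 2;  b_164 = 0;  b_165 = 2
  b_166 = 2;  b_167 = 2;  b_168 = 3;  b_169 = 1;  b_170 = 3;  b_171 = 1
  b_172 = 0;  b_173 = 2;  b_174 = 4;  b_175 = 3;  b_176 = 2;  b_177 = 2
  b_178 = 1;  b_179 = 0;  b_180 = 4;  b_181 = 0;  b_182 = 2;  b_183 = 3
  b_184 = 0;  b_185 = 0;  b_186 = 4;  b_187 = 2;  b_188 = 3;  b_189 = 2
  b_190 = 1;  b_191 = 3;  b_192 = 3;  b_193 = 1;  b_194 = 1;  b_195 = 0
  b_196 = 1;  b_197 = 1;  b_198 = 1;  b_199 = 4;  b_200 = 3;  b_201 = 4
  b_202 = 3;  b_203 = 0;  b_204 = 1;  b_205 = 2;  b_206 = 4;  b_207 = 1
  b_208 = 1;  b_209 = 3;  b_210 = 0;  b_211 = 2;  b_212 = 0;  b_213 = 1
  b_214 = 4;  b_215 = 0;  b_216 = 0;  b_217 = 2;  b_218 = 1;  b_219 = 4
  b_220 = 1;  b_221 = 3;  b_222 = 4;  b_223 = 4;  b_224 = 3;  b_225 = 3
  b_226 = 0;  b_227 = 3;  b_228 = 3;  b_229 = 3;  b_230 = 2;  b_231 = 4
  b_232 = 2;  b_233 = 4
b_234 = 0·4 + 2·2 + 2·4 + 4·2 = 0
b_235 = 0·0 + 2·4 + 2·2 + 4·4 = 3

3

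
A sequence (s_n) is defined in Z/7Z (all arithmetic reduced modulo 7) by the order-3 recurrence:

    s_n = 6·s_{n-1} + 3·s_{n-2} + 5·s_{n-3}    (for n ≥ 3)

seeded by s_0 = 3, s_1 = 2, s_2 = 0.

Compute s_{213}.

s_3 = 6·0 + 3·2 + 5·3 = 0
s_4 = 6·0 + 3·0 + 5·2 = 3
s_5 = 6·3 + 3·0 + 5·0 = 4
s_6 = 6·4 + 3·3 + 5·0 = 5
s_7 = 6·5 + 3·4 + 5·3 = 1
s_8 = 6·1 + 3·5 + 5·4 = 6
s_9 = 6·6 + 3·1 + 5·5 = 1
s_10 = 6·1 + 3·6 + 5·1 = 1
s_11 = 6·1 + 3·1 + 5·6 = 4
s_12 = 6·4 + 3·1 + 5·1 = 4
s_13 = 6·4 + 3·4 + 5·1 = 6
s_14 = 6·6 + 3·4 + 5·4 = 5
s_15 = 6·5 + 3·6 + 5·4 = 5
s_16 = 6·5 + 3·5 + 5·6 = 5
s_17 = 6·5 + 3·5 + 5·5 = 0
s_18 = 6·0 + 3·5 + 5·5 = 5
s_19 = 6·5 + 3·0 + 5·5 = 6
s_20 = 6·6 + 3·5 + 5·0 = 2
s_21 = 6·2 + 3·6 + 5·5 = 6
s_22 = 6·6 + 3·2 + 5·6 = 2
s_23 = 6·2 + 3·6 + 5·2 = 5
s_24 = 6·5 + 3·2 + 5·6 = 3
s_25 = 6·3 + 3·5 + 5·2 = 1
s_26 = 6·1 + 3·3 + 5·5 = 5
s_27 = 6·5 + 3·1 + 5·3 = 6
s_28 = 6·6 + 3·5 + 5·1 = 0
s_29 = 6·0 + 3·6 + 5·5 = 1
s_30 = 6·1 + 3·0 + 5·6 = 1
s_31 = 6·1 + 3·1 + 5·0 = 2
s_32 = 6·2 + 3·1 + 5·1 = 6
s_33 = 6·6 + 3·2 + 5·1 = 5
s_34 = 6·5 + 3·6 + 5·2 = 2
s_35 = 6·2 + 3·5 + 5·6 = 1
s_36 = 6·1 + 3·2 + 5·5 = 2
s_37 = 6·2 + 3·1 + 5·2 = 4
s_38 = 6·4 + 3·2 + 5·1 = 0
s_39 = 6·0 + 3·4 + 5·2 = 1
s_40 = 6·1 + 3·0 + 5·4 = 5
s_41 = 6·5 + 3·1 + 5·0 = 5
s_42 = 6·5 + 3·5 + 5·1 = 1
s_43 = 6·1 + 3·5 + 5·5 = 4
s_44 = 6·4 + 3·1 + 5·5 = 3
s_45 = 6·3 + 3·4 + 5·1 = 0
s_46 = 6·0 + 3·3 + 5·4 = 1
s_47 = 6·1 + 3·0 + 5·3 = 0
s_48 = 6·0 + 3·1 + 5·0 = 3
s_49 = 6·3 + 3·0 + 5·1 = 2
s_50 = 6·2 + 3·3 + 5·0 = 0
(s_48, s_49, s_50) = (3, 2, 0) = (s_0, s_1, s_2), so the sequence has period 48.
213 ≡ 21 (mod 48), hence s_213 = s_21 = 6.

6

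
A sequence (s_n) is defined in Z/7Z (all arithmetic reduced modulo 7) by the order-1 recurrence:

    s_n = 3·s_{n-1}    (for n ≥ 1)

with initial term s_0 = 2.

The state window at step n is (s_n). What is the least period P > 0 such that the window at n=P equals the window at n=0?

6

n=0: window = (2)
n=1: window = (6)
n=2: window = (4)
n=3: window = (5)
n=4: window = (1)
n=5: window = (3)
n=6: window = (2)
window at n=6 equals window at n=0 → period = 6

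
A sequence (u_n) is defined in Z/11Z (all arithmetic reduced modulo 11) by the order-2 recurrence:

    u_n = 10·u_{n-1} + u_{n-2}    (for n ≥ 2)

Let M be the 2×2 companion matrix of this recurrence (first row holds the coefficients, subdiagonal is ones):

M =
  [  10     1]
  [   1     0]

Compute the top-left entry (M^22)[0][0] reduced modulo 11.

2

(M^22)[0][0] is the top entry after applying M 22 times to the unit state (1, 0). Equivalently it is h_{23} for the auxiliary sequence (h_n) obeying the same recurrence with h_1 = 1 and h_i = 0 for 0 ≤ i < 1:
h_2 = 10·1 + 1·0 = 10
h_3 = 10·10 + 1·1 = 2
h_4 = 10·2 + 1·10 = 8
h_5 = 10·8 + 1·2 = 5
h_6 = 10·5 + 1·8 = 3
h_7 = 10·3 + 1·5 = 2
h_8 = 10·2 + 1·3 = 1
h_9 = 10·1 + 1·2 = 1
h_10 = 10·1 + 1·1 = 0
h_11 = 10·0 + 1·1 = 1
(h_10, h_11) = (0, 1) = (h_0, h_1), so the sequence has period 10.
23 ≡ 3 (mod 10), hence h_23 = h_3 = 2.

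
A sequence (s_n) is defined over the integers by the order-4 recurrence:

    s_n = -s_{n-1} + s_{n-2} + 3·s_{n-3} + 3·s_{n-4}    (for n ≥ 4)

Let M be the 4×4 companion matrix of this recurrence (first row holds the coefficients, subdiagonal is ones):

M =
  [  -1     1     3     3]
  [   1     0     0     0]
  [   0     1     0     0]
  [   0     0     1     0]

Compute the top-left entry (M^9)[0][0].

(M^9)[0][0] is the top entry after applying M 9 times to the unit state (1, 0, 0, 0). Equivalently it is h_{12} for the auxiliary sequence (h_n) obeying the same recurrence with h_3 = 1 and h_i = 0 for 0 ≤ i < 3:
h_4 = -1·1 + 1·0 + 3·0 + 3·0 = -1
h_5 = -1·-1 + 1·1 + 3·0 + 3·0 = 2
h_6 = -1·2 + 1·-1 + 3·1 + 3·0 = 0
h_7 = -1·0 + 1·2 + 3·-1 + 3·1 = 2
h_8 = -1·2 + 1·0 + 3·2 + 3·-1 = 1
h_9 = -1·1 + 1·2 + 3·0 + 3·2 = 7
h_10 = -1·7 + 1·1 + 3·2 + 3·0 = 0
h_11 = -1·0 + 1·7 + 3·1 + 3·2 = 16
h_12 = -1·16 + 1·0 + 3·7 + 3·1 = 8

8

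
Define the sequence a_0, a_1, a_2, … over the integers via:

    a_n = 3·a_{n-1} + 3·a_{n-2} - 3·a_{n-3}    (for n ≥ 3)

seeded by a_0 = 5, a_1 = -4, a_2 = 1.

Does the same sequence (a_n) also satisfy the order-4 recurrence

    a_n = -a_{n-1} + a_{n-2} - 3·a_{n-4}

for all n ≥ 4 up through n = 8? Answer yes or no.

no

Terms a_0..a_8: 5, -4, 1, -24, -57, -246, -837, -3078, -11007
n=4: candidate gives 10, actual a_4 = -57 ✗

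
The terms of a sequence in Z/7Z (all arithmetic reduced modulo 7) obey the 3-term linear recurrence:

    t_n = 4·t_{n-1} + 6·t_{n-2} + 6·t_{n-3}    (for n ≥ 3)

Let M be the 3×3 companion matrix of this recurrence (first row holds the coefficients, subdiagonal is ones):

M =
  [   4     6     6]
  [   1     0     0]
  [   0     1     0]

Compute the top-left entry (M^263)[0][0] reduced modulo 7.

(M^263)[0][0] is the top entry after applying M 263 times to the unit state (1, 0, 0). Equivalently it is h_{265} for the auxiliary sequence (h_n) obeying the same recurrence with h_2 = 1 and h_i = 0 for 0 ≤ i < 2:
h_3 = 4·1 + 6·0 + 6·0 = 4
h_4 = 4·4 + 6·1 + 6·0 = 1
h_5 = 4·1 + 6·4 + 6·1 = 6
h_6 = 4·6 + 6·1 + 6·4 = 5
h_7 = 4·5 + 6·6 + 6·1 = 6
h_8 = 4·6 + 6·5 + 6·6 = 6
h_9 = 4·6 + 6·6 + 6·5 = 6
h_10 = 4·6 + 6·6 + 6·6 = 5
h_11 = 4·5 + 6·6 + 6·6 = 1
h_12 = 4·1 + 6·5 + 6·6 = 0
h_13 = 4·0 + 6·1 + 6·5 = 1
h_14 = 4·1 + 6·0 + 6·1 = 3
h_15 = 4·3 + 6·1 + 6·0 = 4
h_16 = 4·4 + 6·3 + 6·1 = 5
h_17 = 4·5 + 6·4 + 6·3 = 6
h_18 = 4·6 + 6·5 + 6·4 = 1
h_19 = 4·1 + 6·6 + 6·5 = 0
h_20 = 4·0 + 6·1 + 6·6 = 0
h_21 = 4·0 + 6·0 + 6·1 = 6
h_22 = 4·6 + 6·0 + 6·0 = 3
h_23 = 4·3 + 6·6 + 6·0 = 6
h_24 = 4·6 + 6·3 + 6·6 = 1
h_25 = 4·1 + 6·6 + 6·3 = 2
h_26 = 4·2 + 6·1 + 6·6 = 1
h_27 = 4·1 + 6·2 + 6·1 = 1
h_28 = 4·1 + 6·1 + 6·2 = 1
h_29 = 4·1 + 6·1 + 6·1 = 2
h_30 = 4·2 + 6·1 + 6·1 = 6
h_31 = 4·6 + 6·2 + 6·1 = 0
h_32 = 4·0 + 6·6 + 6·2 = 6
h_33 = 4·6 + 6·0 + 6·6 = 4
h_34 = 4·4 + 6·6 + 6·0 = 3
h_35 = 4·3 + 6·4 + 6·6 = 2
h_36 = 4·2 + 6·3 + 6·4 = 1
h_37 = 4·1 + 6·2 + 6·3 = 6
h_38 = 4·6 + 6·1 + 6·2 = 0
h_39 = 4·0 + 6·6 + 6·1 = 0
h_40 = 4·0 + 6·0 + 6·6 = 1
(h_38, h_39, h_40) = (0, 0, 1) = (h_0, h_1, h_2), so the sequence has period 38.
265 ≡ 37 (mod 38), hence h_265 = h_37 = 6.

6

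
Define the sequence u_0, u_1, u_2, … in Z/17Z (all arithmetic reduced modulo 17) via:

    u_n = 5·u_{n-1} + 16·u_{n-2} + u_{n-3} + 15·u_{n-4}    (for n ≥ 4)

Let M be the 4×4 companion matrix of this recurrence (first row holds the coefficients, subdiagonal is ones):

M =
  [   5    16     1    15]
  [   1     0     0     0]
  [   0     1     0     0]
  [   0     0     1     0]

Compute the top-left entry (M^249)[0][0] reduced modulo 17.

14

(M^249)[0][0] is the top entry after applying M 249 times to the unit state (1, 0, 0, 0). Equivalently it is h_{252} for the auxiliary sequence (h_n) obeying the same recurrence with h_3 = 1 and h_i = 0 for 0 ≤ i < 3:
h_4 = 5·1 + 16·0 + 1·0 + 15·0 = 5
h_5 = 5·5 + 16·1 + 1·0 + 15·0 = 7
h_6 = 5·7 + 16·5 + 1·1 + 15·0 = 14
h_7 = 5·14 + 16·7 + 1·5 + 15·1 = 15
h_8 = 5·15 + 16·14 + 1·7 + 15·5 = 7
h_9 = 5·7 + 16·15 + 1·14 + 15·7 = 3
Continuing the recurrence:
  h_10 = 12;  h_11 = 0;  h_12 = 11;  h_13 = 10;  h_14 = 15;  h_15 = 8
  h_16 = 13;  h_17 = 1;  h_18 = 4;  h_19 = 16;  h_20 = 0;  h_21 = 3
  h_22 = 6;  h_23 = 12;  h_24 = 6;  h_25 = 1;  h_26 = 16;  h_27 = 10
  h_28 = 6;  h_29 = 0;  h_30 = 6;  h_31 = 16;  h_32 = 11;  h_33 = 11
  h_34 = 14;  h_35 = 4;  h_36 = 12;  h_37 = 14;  h_38 = 0;  h_39 = 7
  h_40 = 8;  h_41 = 5;  h_42 = 7;  h_43 = 7;  h_44 = 0;  h_45 = 7
  h_46 = 11;  h_47 = 0;  h_48 = 13;  h_49 = 11;  h_50 = 3;  h_51 = 0
  h_52 = 16;  h_53 = 10;  h_54 = 11;  h_55 = 10;  h_56 = 0;  h_57 = 15
  h_58 = 12;  h_59 = 8;  h_60 = 9;  h_61 = 2;  h_62 = 2;  h_63 = 1
  h_64 = 4;  h_65 = 0;  h_66 = 10;  h_67 = 1;  h_68 = 4;  h_69 = 12
  h_70 = 3;  h_71 = 5;  h_72 = 9;  h_73 = 2;  h_74 = 0;  h_75 = 14
  h_76 = 3;  h_77 = 14;  h_78 = 13;  h_79 = 9;  h_80 = 6;  h_81 = 6
  h_82 = 7;  h_83 = 0;  h_84 = 4;  h_85 = 15;  h_86 = 6;  h_87 = 2
  h_88 = 11;  h_89 = 12;  h_90 = 5;  h_91 = 3;  h_92 = 0;  h_93 = 12
  h_94 = 2;  h_95 = 9;  h_96 = 4;  h_97 = 6;  h_98 = 14;  h_99 = 16
  h_100 = 13;  h_101 = 0;  h_102 = 9;  h_103 = 9;  h_104 = 10;  h_105 = 16
  h_106 = 10;  h_107 = 9;  h_108 = 14;  h_109 = 5;  h_110 = 0;  h_111 = 8
  h_112 = 0;  h_113 = 16;  h_114 = 3;  h_115 = 0;  h_116 = 13;  h_117 = 2
  h_118 = 8;  h_119 = 0;  h_120 = 2;  h_121 = 14;  h_122 = 1;  h_123 = 10
  h_124 = 8;  h_125 = 3;  h_126 = 15;  h_127 = 9;  h_128 = 0;  h_129 = 0
  h_130 = 13;  h_131 = 13;  h_132 = 1;  h_133 = 5;  h_134 = 11;  h_135 = 8
  h_136 = 15;  h_137 = 0;  h_138 = 5;  h_139 = 7;  h_140 = 0;  h_141 = 15
  h_142 = 4;  h_143 = 8;  h_144 = 0;  h_145 = 0;  h_146 = 0;  h_147 = 1
  h_148 = 5;  h_149 = 7;  h_150 = 14;  h_151 = 15;  h_152 = 7;  h_153 = 3
  h_154 = 12;  h_155 = 0;  h_156 = 11;  h_157 = 10;  h_158 = 15;  h_159 = 8
  h_160 = 13;  h_161 = 1;  h_162 = 4;  h_163 = 16;  h_164 = 0;  h_165 = 3
  h_166 = 6;  h_167 = 12;  h_168 = 6;  h_169 = 1;  h_170 = 16;  h_171 = 10
  h_172 = 6;  h_173 = 0;  h_174 = 6;  h_175 = 16;  h_176 = 11;  h_177 = 11
  h_178 = 14;  h_179 = 4;  h_180 = 12;  h_181 = 14;  h_182 = 0;  h_183 = 7
  h_184 = 8;  h_185 = 5;  h_186 = 7;  h_187 = 7;  h_188 = 0;  h_189 = 7
  h_190 = 11;  h_191 = 0;  h_192 = 13;  h_193 = 11;  h_194 = 3;  h_195 = 0
  h_196 = 16;  h_197 = 10;  h_198 = 11;  h_199 = 10;  h_200 = 0;  h_201 = 15
  h_202 = 12;  h_203 = 8;  h_204 = 9;  h_205 = 2;  h_206 = 2;  h_207 = 1
  h_208 = 4;  h_209 = 0;  h_210 = 10;  h_211 = 1;  h_212 = 4;  h_213 = 12
  h_214 = 3;  h_215 = 5;  h_216 = 9;  h_217 = 2;  h_218 = 0;  h_219 = 14
  h_220 = 3;  h_221 = 14;  h_222 = 13;  h_223 = 9;  h_224 = 6;  h_225 = 6
  h_226 = 7;  h_227 = 0;  h_228 = 4;  h_229 = 15;  h_230 = 6;  h_231 = 2
  h_232 = 11;  h_233 = 12;  h_234 = 5;  h_235 = 3;  h_236 = 0;  h_237 = 12
  h_238 = 2;  h_239 = 9;  h_240 = 4;  h_241 = 6;  h_242 = 14;  h_243 = 16
  h_244 = 13;  h_245 = 0;  h_246 = 9;  h_247 = 9;  h_248 = 10;  h_249 = 16
  h_250 = 10
h_251 = 5·10 + 16·16 + 1·10 + 15·9 = 9
h_252 = 5·9 + 16·10 + 1·16 + 15·10 = 14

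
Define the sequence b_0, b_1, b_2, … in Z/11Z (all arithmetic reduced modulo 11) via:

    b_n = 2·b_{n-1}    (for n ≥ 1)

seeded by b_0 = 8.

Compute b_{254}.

b_1 = 2·8 = 5
b_2 = 2·5 = 10
b_3 = 2·10 = 9
b_4 = 2·9 = 7
b_5 = 2·7 = 3
b_6 = 2·3 = 6
b_7 = 2·6 = 1
b_8 = 2·1 = 2
b_9 = 2·2 = 4
b_10 = 2·4 = 8
(b_10) = (8) = (b_0), so the sequence has period 10.
254 ≡ 4 (mod 10), hence b_254 = b_4 = 7.

7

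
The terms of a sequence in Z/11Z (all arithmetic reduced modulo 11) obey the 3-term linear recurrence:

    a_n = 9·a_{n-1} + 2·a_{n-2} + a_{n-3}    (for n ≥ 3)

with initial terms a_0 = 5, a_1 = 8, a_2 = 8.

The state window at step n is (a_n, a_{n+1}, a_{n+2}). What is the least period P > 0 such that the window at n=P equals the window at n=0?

n=0: window = (5, 8, 8)
n=1: window = (8, 8, 5)
n=2: window = (8, 5, 3)
n=3: window = (5, 3, 1)
n=4: window = (3, 1, 9)
n=5: window = (1, 9, 9)
n=6: window = (9, 9, 1)
n=7: window = (9, 1, 3)
n=8: window = (1, 3, 5)
n=9: window = (3, 5, 8)
n=10: window = (5, 8, 8)
window at n=10 equals window at n=0 → period = 10

10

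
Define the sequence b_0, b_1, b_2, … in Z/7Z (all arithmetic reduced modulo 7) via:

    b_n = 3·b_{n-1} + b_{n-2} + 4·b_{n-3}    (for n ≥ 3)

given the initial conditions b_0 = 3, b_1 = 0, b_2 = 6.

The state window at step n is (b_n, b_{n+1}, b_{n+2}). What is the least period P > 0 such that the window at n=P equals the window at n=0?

6

n=0: window = (3, 0, 6)
n=1: window = (0, 6, 2)
n=2: window = (6, 2, 5)
n=3: window = (2, 5, 6)
n=4: window = (5, 6, 3)
n=5: window = (6, 3, 0)
n=6: window = (3, 0, 6)
window at n=6 equals window at n=0 → period = 6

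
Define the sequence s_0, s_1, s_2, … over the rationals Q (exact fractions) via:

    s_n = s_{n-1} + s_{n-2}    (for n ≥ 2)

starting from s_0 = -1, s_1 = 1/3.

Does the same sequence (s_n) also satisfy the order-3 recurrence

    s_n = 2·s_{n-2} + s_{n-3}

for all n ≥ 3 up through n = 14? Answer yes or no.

yes

Terms s_0..s_14: -1, 1/3, -2/3, -1/3, -1, -4/3, -7/3, -11/3, -6, -29/3, -47/3, -76/3, -41, -199/3, -322/3
n=3: candidate gives -1/3, actual s_3 = -1/3 ✓
n=4: candidate gives -1, actual s_4 = -1 ✓
n=5: candidate gives -4/3, actual s_5 = -4/3 ✓
n=6: candidate gives -7/3, actual s_6 = -7/3 ✓
n=7: candidate gives -11/3, actual s_7 = -11/3 ✓
n=8: candidate gives -6, actual s_8 = -6 ✓
n=9: candidate gives -29/3, actual s_9 = -29/3 ✓
n=10: candidate gives -47/3, actual s_10 = -47/3 ✓
n=11: candidate gives -76/3, actual s_11 = -76/3 ✓
n=12: candidate gives -41, actual s_12 = -41 ✓
n=13: candidate gives -199/3, actual s_13 = -199/3 ✓
n=14: candidate gives -322/3, actual s_14 = -322/3 ✓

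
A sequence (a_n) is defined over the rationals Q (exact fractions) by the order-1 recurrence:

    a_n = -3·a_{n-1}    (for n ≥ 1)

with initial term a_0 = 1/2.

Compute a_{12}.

531441/2

a_1 = -3·1/2 = -3/2
a_2 = -3·-3/2 = 9/2
a_3 = -3·9/2 = -27/2
a_4 = -3·-27/2 = 81/2
a_5 = -3·81/2 = -243/2
a_6 = -3·-243/2 = 729/2
a_7 = -3·729/2 = -2187/2
a_8 = -3·-2187/2 = 6561/2
a_9 = -3·6561/2 = -19683/2
a_10 = -3·-19683/2 = 59049/2
a_11 = -3·59049/2 = -177147/2
a_12 = -3·-177147/2 = 531441/2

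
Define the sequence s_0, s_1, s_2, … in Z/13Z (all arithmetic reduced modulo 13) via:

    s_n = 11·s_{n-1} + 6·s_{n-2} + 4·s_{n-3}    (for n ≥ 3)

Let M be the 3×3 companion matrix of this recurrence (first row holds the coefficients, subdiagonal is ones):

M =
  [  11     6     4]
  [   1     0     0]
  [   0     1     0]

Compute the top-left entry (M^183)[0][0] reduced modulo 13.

12

(M^183)[0][0] is the top entry after applying M 183 times to the unit state (1, 0, 0). Equivalently it is h_{185} for the auxiliary sequence (h_n) obeying the same recurrence with h_2 = 1 and h_i = 0 for 0 ≤ i < 2:
h_3 = 11·1 + 6·0 + 4·0 = 11
h_4 = 11·11 + 6·1 + 4·0 = 10
h_5 = 11·10 + 6·11 + 4·1 = 11
h_6 = 11·11 + 6·10 + 4·11 = 4
h_7 = 11·4 + 6·11 + 4·10 = 7
h_8 = 11·7 + 6·4 + 4·11 = 2
Continuing the recurrence:
  h_9 = 2;  h_10 = 10;  h_11 = 0;  h_12 = 3;  h_13 = 8;  h_14 = 2
  h_15 = 4;  h_16 = 10;  h_17 = 12;  h_18 = 0;  h_19 = 8;  h_20 = 6
  h_21 = 10;  h_22 = 9;  h_23 = 1;  h_24 = 1;  h_25 = 1;  h_26 = 8
  h_27 = 7;  h_28 = 12;  h_29 = 11;  h_30 = 0;  h_31 = 10;  h_32 = 11
  h_33 = 12;  h_34 = 4;  h_35 = 4;  h_36 = 12;  h_37 = 3;  h_38 = 4
  h_39 = 6;  h_40 = 11;  h_41 = 4;  h_42 = 4;  h_43 = 8;  h_44 = 11
  h_45 = 3;  h_46 = 1;  h_47 = 8;  h_48 = 2;  h_49 = 9;  h_50 = 0
  h_51 = 10;  h_52 = 3;  h_53 = 2;  h_54 = 2;  h_55 = 7;  h_56 = 6
  h_57 = 12;  h_58 = 1;  h_59 = 3;  h_60 = 9;  h_61 = 4;  h_62 = 6
  h_63 = 9;  h_64 = 8;  h_65 = 10;  h_66 = 12;  h_67 = 3;  h_68 = 2
  h_69 = 10;  h_70 = 4;  h_71 = 8;  h_72 = 9;  h_73 = 7;  h_74 = 7
  h_75 = 12;  h_76 = 7;  h_77 = 8;  h_78 = 9;  h_79 = 6;  h_80 = 9
  h_81 = 2;  h_82 = 9;  h_83 = 4;  h_84 = 2;  h_85 = 4;  h_86 = 7
  h_87 = 5;  h_88 = 9;  h_89 = 1;  h_90 = 7;  h_91 = 2;  h_92 = 3
  h_93 = 8;  h_94 = 10;  h_95 = 1;  h_96 = 12;  h_97 = 9;  h_98 = 6
  h_99 = 12;  h_100 = 9;  h_101 = 0;  h_102 = 11;  h_103 = 1;  h_104 = 12
  h_105 = 0;  h_106 = 11;  h_107 = 0;  h_108 = 1;  h_109 = 3;  h_110 = 0
  h_111 = 9;  h_112 = 7;  h_113 = 1;  h_114 = 11;  h_115 = 12;  h_116 = 7
  h_117 = 11;  h_118 = 3;  h_119 = 10;  h_120 = 3;  h_121 = 1;  h_122 = 4
  h_123 = 10;  h_124 = 8;  h_125 = 8;  h_126 = 7;  h_127 = 1;  h_128 = 7
  h_129 = 7;  h_130 = 6;  h_131 = 6;  h_132 = 0;  h_133 = 8;  h_134 = 8
  h_135 = 6;  h_136 = 3;  h_137 = 10;  h_138 = 9;  h_139 = 2;  h_140 = 12
  h_141 = 11;  h_142 = 6;  h_143 = 11;  h_144 = 6;  h_145 = 0;  h_146 = 2
  h_147 = 7;  h_148 = 11;  h_149 = 2;  h_150 = 12;  h_151 = 6;  h_152 = 3
  h_153 = 0;  h_154 = 3;  h_155 = 6;  h_156 = 6;  h_157 = 10;  h_158 = 1
  h_159 = 4;  h_160 = 12;  h_161 = 4;  h_162 = 2;  h_163 = 3;  h_164 = 9
  h_165 = 8;  h_166 = 11;  h_167 = 10;  h_168 = 0;  h_169 = 0;  h_170 = 1
  h_171 = 11;  h_172 = 10;  h_173 = 11;  h_174 = 4;  h_175 = 7;  h_176 = 2
  h_177 = 2;  h_178 = 10;  h_179 = 0;  h_180 = 3;  h_181 = 8;  h_182 = 2
  h_183 = 4
h_184 = 11·4 + 6·2 + 4·8 = 10
h_185 = 11·10 + 6·4 + 4·2 = 12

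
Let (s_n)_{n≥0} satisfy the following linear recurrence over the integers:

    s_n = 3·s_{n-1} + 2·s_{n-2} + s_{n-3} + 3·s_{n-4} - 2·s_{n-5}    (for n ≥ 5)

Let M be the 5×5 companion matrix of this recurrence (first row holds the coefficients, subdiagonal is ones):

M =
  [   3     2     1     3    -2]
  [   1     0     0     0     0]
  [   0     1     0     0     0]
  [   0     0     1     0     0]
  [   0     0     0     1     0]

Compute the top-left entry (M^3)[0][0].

(M^3)[0][0] is the top entry after applying M 3 times to the unit state (1, 0, 0, 0, 0). Equivalently it is h_{7} for the auxiliary sequence (h_n) obeying the same recurrence with h_4 = 1 and h_i = 0 for 0 ≤ i < 4:
h_5 = 3·1 + 2·0 + 1·0 + 3·0 + -2·0 = 3
h_6 = 3·3 + 2·1 + 1·0 + 3·0 + -2·0 = 11
h_7 = 3·11 + 2·3 + 1·1 + 3·0 + -2·0 = 40

40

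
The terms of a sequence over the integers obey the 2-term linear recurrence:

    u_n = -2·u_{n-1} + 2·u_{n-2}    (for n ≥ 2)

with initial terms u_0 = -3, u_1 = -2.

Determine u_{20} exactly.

-30393344

u_2 = -2·-2 + 2·-3 = -2
u_3 = -2·-2 + 2·-2 = 0
u_4 = -2·0 + 2·-2 = -4
u_5 = -2·-4 + 2·0 = 8
u_6 = -2·8 + 2·-4 = -24
u_7 = -2·-24 + 2·8 = 64
u_8 = -2·64 + 2·-24 = -176
u_9 = -2·-176 + 2·64 = 480
u_10 = -2·480 + 2·-176 = -1312
u_11 = -2·-1312 + 2·480 = 3584
u_12 = -2·3584 + 2·-1312 = -9792
u_13 = -2·-9792 + 2·3584 = 26752
u_14 = -2·26752 + 2·-9792 = -73088
u_15 = -2·-73088 + 2·26752 = 199680
u_16 = -2·199680 + 2·-73088 = -545536
u_17 = -2·-545536 + 2·199680 = 1490432
u_18 = -2·1490432 + 2·-545536 = -4071936
u_19 = -2·-4071936 + 2·1490432 = 11124736
u_20 = -2·11124736 + 2·-4071936 = -30393344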